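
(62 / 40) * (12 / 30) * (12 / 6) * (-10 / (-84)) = 31 / 210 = 0.15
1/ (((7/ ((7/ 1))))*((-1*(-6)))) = 0.17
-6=-6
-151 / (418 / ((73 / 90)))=-0.29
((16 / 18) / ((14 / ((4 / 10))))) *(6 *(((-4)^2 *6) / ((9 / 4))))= 2048 / 315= 6.50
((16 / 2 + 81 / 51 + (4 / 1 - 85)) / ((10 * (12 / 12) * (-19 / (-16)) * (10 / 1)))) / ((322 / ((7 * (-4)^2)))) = -38848 / 185725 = -0.21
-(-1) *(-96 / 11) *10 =-960 / 11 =-87.27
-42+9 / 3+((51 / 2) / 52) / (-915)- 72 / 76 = -24075803 / 602680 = -39.95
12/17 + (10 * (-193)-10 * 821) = -172368/17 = -10139.29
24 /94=12 /47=0.26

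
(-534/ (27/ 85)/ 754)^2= 57229225/ 11512449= 4.97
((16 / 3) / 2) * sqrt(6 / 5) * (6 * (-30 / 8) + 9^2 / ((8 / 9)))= 183 * sqrt(30) / 5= 200.47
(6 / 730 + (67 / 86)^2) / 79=1660673 / 213263660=0.01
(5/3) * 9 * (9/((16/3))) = 405/16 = 25.31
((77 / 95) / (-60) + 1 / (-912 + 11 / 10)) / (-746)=758393 / 38733289800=0.00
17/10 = 1.70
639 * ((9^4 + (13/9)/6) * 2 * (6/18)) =25155797/9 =2795088.56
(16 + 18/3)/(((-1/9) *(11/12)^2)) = -235.64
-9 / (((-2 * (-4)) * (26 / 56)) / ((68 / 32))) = -5.15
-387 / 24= -129 / 8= -16.12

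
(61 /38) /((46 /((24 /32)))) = 183 /6992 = 0.03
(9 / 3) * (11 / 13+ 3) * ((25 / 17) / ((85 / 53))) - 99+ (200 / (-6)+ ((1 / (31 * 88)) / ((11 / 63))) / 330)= -121.75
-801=-801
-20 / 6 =-10 / 3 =-3.33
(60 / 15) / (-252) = -1 / 63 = -0.02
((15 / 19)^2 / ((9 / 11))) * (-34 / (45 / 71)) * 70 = -9293900 / 3249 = -2860.54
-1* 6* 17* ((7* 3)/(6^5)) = -119/432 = -0.28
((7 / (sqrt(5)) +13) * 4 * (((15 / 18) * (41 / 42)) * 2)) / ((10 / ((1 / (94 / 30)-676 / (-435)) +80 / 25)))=4252561 * sqrt(5) / 920025 +55283293 / 1288035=53.26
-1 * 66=-66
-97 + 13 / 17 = -1636 / 17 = -96.24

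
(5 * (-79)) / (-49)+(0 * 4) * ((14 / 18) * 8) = 395 / 49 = 8.06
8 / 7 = 1.14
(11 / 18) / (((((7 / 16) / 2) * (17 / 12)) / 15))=3520 / 119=29.58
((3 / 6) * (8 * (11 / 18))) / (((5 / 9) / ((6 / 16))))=33 / 20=1.65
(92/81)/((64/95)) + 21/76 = 48319/24624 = 1.96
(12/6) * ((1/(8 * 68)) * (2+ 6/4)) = 7/544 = 0.01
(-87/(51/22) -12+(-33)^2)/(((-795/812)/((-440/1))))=1262698976/2703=467147.23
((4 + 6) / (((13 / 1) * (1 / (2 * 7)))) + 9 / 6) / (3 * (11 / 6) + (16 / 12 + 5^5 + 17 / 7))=0.00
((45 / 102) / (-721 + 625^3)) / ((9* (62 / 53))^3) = 744385 / 480727568584710144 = 0.00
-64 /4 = -16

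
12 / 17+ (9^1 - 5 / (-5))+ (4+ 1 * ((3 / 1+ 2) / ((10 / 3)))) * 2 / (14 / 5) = 3483 / 238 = 14.63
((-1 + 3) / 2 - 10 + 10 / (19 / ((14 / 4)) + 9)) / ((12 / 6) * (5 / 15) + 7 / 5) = -12585 / 3131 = -4.02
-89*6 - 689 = -1223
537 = 537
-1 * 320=-320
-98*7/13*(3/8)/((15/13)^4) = -753571/67500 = -11.16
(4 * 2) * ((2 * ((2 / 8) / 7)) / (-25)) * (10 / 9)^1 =-8 / 315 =-0.03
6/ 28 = 3/ 14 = 0.21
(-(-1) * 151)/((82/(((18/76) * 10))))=6795/1558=4.36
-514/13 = -39.54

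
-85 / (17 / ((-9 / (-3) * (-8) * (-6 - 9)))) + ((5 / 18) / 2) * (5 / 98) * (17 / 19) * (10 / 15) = -180985975 / 100548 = -1800.00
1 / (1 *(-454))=-1 / 454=-0.00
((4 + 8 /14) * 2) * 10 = 640 /7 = 91.43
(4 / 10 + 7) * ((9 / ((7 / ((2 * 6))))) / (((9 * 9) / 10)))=296 / 21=14.10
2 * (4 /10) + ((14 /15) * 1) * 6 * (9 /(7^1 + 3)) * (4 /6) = 104 /25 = 4.16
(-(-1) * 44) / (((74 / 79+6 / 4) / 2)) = 1264 / 35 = 36.11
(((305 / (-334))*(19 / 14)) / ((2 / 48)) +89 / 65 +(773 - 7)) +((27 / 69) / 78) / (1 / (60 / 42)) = 99163696 / 134435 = 737.63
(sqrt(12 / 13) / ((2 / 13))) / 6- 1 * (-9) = sqrt(39) / 6 + 9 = 10.04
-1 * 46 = -46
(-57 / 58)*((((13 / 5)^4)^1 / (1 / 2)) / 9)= -542659 / 54375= -9.98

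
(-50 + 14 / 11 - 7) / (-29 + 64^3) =-613 / 2883265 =-0.00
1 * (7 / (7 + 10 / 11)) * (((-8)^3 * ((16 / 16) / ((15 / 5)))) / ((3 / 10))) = -394240 / 783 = -503.50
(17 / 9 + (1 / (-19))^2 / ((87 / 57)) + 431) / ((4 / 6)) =2146705 / 3306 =649.34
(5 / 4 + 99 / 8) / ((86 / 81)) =8829 / 688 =12.83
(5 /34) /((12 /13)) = 65 /408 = 0.16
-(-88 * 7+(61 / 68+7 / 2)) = 41589 / 68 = 611.60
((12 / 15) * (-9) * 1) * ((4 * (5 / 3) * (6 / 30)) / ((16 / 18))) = -54 / 5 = -10.80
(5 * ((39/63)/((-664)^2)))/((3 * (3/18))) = 65/4629408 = 0.00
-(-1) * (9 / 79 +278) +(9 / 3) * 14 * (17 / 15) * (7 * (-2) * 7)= -1732741 / 395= -4386.69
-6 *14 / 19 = -4.42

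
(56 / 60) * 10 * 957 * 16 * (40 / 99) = 519680 / 9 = 57742.22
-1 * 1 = -1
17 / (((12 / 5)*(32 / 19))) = 1615 / 384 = 4.21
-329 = -329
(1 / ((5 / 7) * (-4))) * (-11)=77 / 20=3.85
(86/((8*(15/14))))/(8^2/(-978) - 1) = -49063/5210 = -9.42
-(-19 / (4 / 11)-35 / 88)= 4633 / 88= 52.65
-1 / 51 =-0.02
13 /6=2.17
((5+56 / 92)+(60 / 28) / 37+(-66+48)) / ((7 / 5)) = -367350 / 41699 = -8.81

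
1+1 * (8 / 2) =5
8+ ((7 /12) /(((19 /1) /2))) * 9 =8.55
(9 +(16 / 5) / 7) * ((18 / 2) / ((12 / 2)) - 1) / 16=0.30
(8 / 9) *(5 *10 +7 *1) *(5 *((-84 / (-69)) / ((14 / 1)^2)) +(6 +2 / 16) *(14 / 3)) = 2100754 / 1449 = 1449.80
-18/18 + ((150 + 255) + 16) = 420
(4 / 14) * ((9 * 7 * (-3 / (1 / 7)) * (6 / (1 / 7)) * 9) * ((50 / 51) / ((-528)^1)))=99225 / 374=265.31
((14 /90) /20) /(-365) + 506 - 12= 162278993 /328500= 494.00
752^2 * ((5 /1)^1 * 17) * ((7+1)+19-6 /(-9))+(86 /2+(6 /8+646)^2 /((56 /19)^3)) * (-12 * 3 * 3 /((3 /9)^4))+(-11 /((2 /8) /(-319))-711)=2500628995899661 /2107392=1186598884.26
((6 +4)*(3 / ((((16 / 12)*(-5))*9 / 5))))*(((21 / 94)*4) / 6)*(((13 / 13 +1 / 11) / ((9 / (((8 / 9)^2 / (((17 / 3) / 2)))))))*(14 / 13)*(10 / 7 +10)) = -1433600 / 9254817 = -0.15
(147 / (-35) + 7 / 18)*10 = -343 / 9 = -38.11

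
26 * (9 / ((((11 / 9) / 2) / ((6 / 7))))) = 25272 / 77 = 328.21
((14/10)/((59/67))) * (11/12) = 5159/3540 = 1.46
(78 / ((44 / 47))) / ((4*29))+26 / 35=130507 / 89320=1.46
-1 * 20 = -20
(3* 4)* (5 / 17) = 60 / 17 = 3.53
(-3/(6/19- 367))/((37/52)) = 2964/257779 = 0.01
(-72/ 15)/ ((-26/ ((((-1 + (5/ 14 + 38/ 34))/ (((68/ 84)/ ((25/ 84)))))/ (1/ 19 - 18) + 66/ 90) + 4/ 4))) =142682219/ 448397950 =0.32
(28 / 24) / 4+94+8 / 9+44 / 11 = 7141 / 72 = 99.18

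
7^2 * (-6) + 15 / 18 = -1759 / 6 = -293.17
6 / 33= 2 / 11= 0.18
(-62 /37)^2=3844 /1369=2.81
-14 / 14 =-1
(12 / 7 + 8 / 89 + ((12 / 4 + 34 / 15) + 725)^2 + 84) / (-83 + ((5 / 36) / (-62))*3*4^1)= -4635483931816 / 721574175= -6424.13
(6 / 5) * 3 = 3.60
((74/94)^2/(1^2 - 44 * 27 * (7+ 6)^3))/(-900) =1369/5189010583500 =0.00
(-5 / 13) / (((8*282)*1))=-5 / 29328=-0.00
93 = 93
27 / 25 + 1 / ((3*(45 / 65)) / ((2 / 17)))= 13043 / 11475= 1.14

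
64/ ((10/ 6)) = 192/ 5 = 38.40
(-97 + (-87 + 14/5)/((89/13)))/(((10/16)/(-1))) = 389104/2225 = 174.88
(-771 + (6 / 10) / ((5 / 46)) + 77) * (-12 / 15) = 550.78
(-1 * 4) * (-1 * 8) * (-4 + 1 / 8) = -124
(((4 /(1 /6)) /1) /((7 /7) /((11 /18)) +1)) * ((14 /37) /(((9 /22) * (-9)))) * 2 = -54208 /28971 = -1.87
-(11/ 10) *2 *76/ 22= -38/ 5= -7.60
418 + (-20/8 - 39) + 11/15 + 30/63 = 79319/210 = 377.71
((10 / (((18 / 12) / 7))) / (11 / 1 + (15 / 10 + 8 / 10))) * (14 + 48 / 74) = 108400 / 2109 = 51.40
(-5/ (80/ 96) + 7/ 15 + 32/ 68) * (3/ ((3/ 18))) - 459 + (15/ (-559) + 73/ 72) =-1878659933/ 3421080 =-549.14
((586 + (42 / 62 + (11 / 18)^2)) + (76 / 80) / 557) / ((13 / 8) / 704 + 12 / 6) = 23121263368192 / 78861583395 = 293.19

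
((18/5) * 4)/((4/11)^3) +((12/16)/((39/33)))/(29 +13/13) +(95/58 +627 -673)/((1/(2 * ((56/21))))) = 1422763/22620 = 62.90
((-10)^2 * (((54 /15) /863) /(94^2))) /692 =45 /659602982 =0.00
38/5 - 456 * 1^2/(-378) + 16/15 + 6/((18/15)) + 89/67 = 68386/4221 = 16.20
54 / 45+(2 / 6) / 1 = 23 / 15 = 1.53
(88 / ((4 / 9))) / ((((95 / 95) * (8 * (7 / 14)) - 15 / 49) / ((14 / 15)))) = 45276 / 905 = 50.03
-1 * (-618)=618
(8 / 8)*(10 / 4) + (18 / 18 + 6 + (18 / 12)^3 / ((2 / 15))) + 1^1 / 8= 559 / 16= 34.94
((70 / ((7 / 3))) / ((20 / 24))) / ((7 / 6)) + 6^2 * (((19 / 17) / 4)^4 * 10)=618348267 / 18708704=33.05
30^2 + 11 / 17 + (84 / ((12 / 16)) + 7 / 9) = 155054 / 153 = 1013.42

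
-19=-19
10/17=0.59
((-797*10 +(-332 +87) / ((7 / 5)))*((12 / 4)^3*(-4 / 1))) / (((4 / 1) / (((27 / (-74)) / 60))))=-395847 / 296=-1337.32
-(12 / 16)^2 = -9 / 16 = -0.56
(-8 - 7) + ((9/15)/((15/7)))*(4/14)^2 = -2621/175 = -14.98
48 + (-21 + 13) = 40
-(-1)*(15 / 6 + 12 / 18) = 19 / 6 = 3.17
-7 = -7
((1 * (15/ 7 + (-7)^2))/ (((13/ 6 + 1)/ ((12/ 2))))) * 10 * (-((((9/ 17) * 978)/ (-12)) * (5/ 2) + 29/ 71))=16716154860/ 160531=104130.39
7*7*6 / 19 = 294 / 19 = 15.47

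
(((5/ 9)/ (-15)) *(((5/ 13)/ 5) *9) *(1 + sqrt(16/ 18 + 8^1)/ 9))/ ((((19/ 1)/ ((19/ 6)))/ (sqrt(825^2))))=-275/ 78-550 *sqrt(5)/ 1053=-4.69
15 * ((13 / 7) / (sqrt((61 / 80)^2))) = 15600 / 427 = 36.53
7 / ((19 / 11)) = 4.05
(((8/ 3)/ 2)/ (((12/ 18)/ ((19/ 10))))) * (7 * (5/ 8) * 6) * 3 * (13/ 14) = 2223/ 8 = 277.88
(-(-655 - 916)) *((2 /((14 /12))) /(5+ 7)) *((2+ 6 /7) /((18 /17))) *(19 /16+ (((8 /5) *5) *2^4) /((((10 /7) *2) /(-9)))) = -858923827 /3528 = -243459.13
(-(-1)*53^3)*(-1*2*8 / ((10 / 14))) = -16674224 / 5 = -3334844.80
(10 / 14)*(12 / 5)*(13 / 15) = 52 / 35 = 1.49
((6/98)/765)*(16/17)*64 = 1024/212415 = 0.00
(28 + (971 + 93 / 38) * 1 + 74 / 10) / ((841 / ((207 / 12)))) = 13225989 / 639160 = 20.69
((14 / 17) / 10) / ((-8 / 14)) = -49 / 340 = -0.14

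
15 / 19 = 0.79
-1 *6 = -6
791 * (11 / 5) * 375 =652575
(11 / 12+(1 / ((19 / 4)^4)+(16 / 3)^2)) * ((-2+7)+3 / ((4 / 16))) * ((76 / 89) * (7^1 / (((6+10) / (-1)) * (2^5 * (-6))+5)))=964309591 / 994424679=0.97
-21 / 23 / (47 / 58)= -1218 / 1081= -1.13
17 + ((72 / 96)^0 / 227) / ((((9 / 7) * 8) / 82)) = 139211 / 8172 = 17.04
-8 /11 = -0.73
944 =944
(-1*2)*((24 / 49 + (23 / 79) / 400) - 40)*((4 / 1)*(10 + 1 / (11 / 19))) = 7891765017 / 2129050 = 3706.71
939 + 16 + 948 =1903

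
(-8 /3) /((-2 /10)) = 40 /3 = 13.33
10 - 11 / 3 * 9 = -23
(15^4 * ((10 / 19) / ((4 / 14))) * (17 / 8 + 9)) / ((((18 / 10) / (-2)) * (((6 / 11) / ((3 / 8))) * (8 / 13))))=-12528140625 / 9728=-1287843.40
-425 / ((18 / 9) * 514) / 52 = -425 / 53456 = -0.01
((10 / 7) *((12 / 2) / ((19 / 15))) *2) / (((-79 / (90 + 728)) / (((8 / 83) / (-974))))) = 5889600 / 424703447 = 0.01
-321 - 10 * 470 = -5021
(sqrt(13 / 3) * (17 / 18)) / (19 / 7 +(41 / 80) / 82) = 9520 * sqrt(39) / 82269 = 0.72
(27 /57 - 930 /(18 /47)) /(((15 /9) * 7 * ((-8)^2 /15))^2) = -934119 /953344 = -0.98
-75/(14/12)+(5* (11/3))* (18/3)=320/7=45.71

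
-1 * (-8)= 8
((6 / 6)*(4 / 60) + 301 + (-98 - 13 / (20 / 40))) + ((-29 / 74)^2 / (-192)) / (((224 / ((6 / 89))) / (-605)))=9278544835787 / 52401377280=177.07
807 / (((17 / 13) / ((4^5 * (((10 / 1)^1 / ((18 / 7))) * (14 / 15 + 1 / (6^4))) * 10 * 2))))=189659375360 / 4131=45911250.39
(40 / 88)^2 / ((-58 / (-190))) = 2375 / 3509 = 0.68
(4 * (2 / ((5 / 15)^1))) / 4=6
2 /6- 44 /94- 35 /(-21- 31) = 3947 /7332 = 0.54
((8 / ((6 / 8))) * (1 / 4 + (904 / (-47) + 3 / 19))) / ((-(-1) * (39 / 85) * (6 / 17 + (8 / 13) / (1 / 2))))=-77737532 / 281295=-276.36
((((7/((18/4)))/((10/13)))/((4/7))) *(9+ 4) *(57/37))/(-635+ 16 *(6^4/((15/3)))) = 157339/7797084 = 0.02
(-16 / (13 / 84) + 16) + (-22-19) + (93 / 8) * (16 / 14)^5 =-23098819 / 218491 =-105.72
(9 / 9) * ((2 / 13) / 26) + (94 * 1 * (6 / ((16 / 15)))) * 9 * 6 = 9650747 / 338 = 28552.51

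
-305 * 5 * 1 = -1525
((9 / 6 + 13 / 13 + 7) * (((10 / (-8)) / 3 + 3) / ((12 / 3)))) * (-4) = -589 / 24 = -24.54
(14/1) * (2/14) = 2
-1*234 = -234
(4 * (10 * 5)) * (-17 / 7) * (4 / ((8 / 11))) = -18700 / 7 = -2671.43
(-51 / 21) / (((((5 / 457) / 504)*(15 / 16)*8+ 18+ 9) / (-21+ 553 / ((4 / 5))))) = -249944268 / 4145929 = -60.29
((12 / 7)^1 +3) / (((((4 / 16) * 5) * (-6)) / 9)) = -198 / 35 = -5.66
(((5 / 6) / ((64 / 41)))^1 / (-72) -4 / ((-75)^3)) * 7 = -7464401 / 144000000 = -0.05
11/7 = 1.57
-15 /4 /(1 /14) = -105 /2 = -52.50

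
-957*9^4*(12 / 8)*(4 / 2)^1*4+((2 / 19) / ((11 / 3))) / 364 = -2866031079909 / 38038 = -75346524.00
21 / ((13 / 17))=357 / 13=27.46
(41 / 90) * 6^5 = 3542.40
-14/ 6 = -7/ 3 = -2.33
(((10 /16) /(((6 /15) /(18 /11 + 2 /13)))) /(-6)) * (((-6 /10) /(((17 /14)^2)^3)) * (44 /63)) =172103680 /2824095573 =0.06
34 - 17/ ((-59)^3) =6982903/ 205379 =34.00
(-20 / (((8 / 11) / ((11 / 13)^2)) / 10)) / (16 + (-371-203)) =33275 / 94302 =0.35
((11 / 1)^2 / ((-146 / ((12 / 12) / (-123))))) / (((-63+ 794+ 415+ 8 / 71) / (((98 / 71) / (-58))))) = -5929 / 42378114468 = -0.00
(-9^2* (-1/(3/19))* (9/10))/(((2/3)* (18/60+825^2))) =4617/4537502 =0.00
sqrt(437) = 20.90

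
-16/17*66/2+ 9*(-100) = -15828/17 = -931.06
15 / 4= 3.75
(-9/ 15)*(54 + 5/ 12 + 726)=-1873/ 4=-468.25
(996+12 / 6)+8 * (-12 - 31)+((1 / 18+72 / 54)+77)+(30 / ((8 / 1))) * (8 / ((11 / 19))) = 155273 / 198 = 784.21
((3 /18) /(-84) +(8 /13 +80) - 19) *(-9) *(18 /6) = -1211073 /728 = -1663.56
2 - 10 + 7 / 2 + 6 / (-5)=-57 / 10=-5.70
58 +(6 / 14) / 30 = 4061 / 70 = 58.01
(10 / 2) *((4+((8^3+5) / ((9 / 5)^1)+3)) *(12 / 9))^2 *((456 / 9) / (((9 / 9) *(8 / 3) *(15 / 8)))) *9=17052950528 / 243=70176751.14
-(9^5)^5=-717897987691852588770249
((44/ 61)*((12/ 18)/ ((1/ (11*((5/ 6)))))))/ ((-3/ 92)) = -222640/ 1647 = -135.18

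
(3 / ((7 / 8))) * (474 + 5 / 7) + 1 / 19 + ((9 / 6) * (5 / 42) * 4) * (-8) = 1510017 / 931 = 1621.93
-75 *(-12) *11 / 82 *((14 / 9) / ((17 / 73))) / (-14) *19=-762850 / 697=-1094.48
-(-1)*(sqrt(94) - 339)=-329.30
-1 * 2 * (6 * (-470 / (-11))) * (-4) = 22560 / 11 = 2050.91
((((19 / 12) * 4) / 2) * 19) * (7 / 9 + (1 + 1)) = 167.13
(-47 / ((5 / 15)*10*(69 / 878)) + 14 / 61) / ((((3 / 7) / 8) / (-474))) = 11121962544 / 7015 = 1585454.39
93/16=5.81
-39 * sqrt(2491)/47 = -41.41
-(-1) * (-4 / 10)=-2 / 5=-0.40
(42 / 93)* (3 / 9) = 14 / 93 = 0.15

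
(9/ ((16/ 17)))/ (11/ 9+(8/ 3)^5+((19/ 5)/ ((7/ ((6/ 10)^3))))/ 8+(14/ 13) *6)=0.07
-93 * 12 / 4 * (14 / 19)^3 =-765576 / 6859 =-111.62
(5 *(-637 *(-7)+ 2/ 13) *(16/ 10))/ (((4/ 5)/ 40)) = 23187600/ 13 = 1783661.54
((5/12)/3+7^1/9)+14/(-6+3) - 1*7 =-43/4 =-10.75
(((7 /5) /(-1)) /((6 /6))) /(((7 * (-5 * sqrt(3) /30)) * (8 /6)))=3 * sqrt(3) /10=0.52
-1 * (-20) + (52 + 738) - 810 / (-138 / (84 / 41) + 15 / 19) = 14558130 / 17707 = 822.17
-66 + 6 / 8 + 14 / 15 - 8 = -4339 / 60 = -72.32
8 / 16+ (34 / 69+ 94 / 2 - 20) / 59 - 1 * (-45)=374255 / 8142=45.97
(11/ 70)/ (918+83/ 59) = 649/ 3797150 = 0.00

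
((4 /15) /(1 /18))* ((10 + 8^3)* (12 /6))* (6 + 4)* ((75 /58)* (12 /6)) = 129600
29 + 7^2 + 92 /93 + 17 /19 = 141155 /1767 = 79.88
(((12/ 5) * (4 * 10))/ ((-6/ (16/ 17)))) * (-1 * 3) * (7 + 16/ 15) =30976/ 85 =364.42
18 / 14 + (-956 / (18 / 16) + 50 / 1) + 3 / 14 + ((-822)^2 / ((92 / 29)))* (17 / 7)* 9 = 13488731177 / 2898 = 4654496.61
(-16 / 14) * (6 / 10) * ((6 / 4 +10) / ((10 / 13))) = -1794 / 175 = -10.25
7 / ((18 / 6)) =7 / 3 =2.33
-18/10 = -9/5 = -1.80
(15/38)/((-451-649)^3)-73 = -738438800003/10115600000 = -73.00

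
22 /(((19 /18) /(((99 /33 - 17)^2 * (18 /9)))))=155232 /19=8170.11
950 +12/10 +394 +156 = 7506/5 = 1501.20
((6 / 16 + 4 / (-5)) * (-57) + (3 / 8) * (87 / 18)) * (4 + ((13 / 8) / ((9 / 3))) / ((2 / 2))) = 227047 / 1920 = 118.25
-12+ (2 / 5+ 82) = 352 / 5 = 70.40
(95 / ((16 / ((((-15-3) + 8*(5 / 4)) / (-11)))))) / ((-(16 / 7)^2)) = -4655 / 5632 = -0.83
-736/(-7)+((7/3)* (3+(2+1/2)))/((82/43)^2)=30689795/282408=108.67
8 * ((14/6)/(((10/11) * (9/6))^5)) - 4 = -93644/2278125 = -0.04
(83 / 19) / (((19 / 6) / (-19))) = -498 / 19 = -26.21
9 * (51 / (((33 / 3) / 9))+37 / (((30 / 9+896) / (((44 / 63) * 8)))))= 39223929 / 103873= 377.61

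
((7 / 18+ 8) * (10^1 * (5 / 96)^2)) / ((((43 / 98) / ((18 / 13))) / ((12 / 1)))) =8.62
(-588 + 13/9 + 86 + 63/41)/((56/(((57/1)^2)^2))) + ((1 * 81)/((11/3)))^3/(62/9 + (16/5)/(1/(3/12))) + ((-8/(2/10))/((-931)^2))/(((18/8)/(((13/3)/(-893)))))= -74234291770394284079167609/789191850047003172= -94063682.70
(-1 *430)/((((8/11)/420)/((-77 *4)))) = 76484100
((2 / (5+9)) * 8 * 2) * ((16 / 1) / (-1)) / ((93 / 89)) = -22784 / 651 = -35.00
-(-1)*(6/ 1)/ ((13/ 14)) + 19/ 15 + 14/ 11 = 19307/ 2145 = 9.00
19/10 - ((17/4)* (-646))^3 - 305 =827797916731/40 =20694947918.28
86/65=1.32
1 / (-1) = -1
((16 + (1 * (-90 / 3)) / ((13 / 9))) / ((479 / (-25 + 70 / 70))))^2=0.06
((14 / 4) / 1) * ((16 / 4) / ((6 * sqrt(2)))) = 1.65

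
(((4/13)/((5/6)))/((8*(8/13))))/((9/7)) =7/120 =0.06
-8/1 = -8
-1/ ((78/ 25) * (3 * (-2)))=25/ 468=0.05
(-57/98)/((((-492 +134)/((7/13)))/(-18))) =-513/32578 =-0.02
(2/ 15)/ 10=1/ 75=0.01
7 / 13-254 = -3295 / 13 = -253.46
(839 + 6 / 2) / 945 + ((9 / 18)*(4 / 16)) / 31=209761 / 234360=0.90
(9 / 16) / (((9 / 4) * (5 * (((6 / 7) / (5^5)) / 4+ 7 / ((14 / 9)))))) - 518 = -203961233 / 393756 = -517.99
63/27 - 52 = -149/3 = -49.67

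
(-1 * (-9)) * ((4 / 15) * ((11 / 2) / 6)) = 11 / 5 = 2.20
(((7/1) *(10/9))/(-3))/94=-35/1269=-0.03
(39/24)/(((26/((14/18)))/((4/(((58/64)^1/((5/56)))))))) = 5/261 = 0.02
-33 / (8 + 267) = -3 / 25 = -0.12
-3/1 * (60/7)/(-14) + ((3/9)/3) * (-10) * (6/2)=-220/147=-1.50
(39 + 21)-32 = 28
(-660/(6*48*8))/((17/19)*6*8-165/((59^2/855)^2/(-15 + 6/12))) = -12662642245/8278720418592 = -0.00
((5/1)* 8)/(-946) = -20/473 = -0.04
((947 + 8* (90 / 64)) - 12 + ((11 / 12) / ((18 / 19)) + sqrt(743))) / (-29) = -204599 / 6264 - sqrt(743) / 29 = -33.60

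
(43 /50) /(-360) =-0.00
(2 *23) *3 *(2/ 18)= 46/ 3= 15.33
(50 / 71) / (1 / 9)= 6.34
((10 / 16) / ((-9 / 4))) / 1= -5 / 18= -0.28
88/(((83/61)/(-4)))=-21472/83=-258.70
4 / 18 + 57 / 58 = 629 / 522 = 1.20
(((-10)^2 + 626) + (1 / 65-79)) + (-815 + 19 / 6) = -64279 / 390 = -164.82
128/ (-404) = -0.32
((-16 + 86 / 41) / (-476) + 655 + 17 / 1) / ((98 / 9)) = 59018949 / 956284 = 61.72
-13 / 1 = -13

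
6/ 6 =1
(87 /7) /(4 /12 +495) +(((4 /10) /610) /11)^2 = 73445573527 /2927129301250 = 0.03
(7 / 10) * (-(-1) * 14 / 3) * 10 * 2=196 / 3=65.33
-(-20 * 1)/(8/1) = 5/2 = 2.50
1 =1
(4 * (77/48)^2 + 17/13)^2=7546223161/56070144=134.59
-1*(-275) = 275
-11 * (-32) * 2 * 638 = 449152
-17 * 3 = -51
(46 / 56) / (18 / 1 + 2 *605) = 23 / 34384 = 0.00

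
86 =86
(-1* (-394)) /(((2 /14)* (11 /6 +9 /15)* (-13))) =-82740 /949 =-87.19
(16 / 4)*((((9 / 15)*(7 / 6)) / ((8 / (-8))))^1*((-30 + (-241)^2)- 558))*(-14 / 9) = 11268628 / 45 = 250413.96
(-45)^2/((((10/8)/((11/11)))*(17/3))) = 285.88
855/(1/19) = 16245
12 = 12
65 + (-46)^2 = 2181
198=198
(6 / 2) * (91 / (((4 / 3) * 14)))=117 / 8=14.62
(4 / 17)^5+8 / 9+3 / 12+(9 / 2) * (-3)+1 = -11.36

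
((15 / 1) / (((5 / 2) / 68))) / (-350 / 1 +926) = 17 / 24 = 0.71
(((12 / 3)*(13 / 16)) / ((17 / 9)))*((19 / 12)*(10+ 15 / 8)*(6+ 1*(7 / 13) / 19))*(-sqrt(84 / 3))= -424365*sqrt(7) / 1088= -1031.95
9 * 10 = 90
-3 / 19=-0.16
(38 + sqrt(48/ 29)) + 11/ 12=4* sqrt(87)/ 29 + 467/ 12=40.20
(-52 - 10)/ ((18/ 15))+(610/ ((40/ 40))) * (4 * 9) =65725/ 3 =21908.33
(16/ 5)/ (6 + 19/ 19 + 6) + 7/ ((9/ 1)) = 599/ 585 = 1.02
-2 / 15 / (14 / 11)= -11 / 105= -0.10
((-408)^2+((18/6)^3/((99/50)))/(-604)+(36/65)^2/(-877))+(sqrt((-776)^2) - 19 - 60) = 2057599452778963/12309089650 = 167160.98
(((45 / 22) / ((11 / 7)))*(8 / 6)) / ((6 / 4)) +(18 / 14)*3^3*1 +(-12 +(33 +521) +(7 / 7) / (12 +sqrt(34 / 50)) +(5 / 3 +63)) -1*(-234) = 7981117289 / 9104403 -5*sqrt(17) / 3583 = 876.62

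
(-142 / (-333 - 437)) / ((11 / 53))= 3763 / 4235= 0.89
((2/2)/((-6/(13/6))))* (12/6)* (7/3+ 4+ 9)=-299/27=-11.07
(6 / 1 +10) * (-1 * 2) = -32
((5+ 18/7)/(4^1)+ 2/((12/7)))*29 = 88.73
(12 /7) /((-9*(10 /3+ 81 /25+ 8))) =-0.01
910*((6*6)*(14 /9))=50960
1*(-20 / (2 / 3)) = -30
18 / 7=2.57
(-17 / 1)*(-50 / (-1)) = -850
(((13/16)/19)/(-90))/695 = -13/19015200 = -0.00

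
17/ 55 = 0.31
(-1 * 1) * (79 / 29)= -79 / 29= -2.72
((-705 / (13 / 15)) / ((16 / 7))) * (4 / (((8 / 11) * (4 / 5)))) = -4071375 / 1664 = -2446.74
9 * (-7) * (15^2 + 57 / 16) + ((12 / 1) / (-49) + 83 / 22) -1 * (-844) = -116871669 / 8624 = -13551.91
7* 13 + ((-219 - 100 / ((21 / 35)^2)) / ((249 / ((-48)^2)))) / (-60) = 626029 / 3735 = 167.61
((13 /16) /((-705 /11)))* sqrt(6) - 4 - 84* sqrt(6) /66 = -4 - 159493* sqrt(6) /124080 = -7.15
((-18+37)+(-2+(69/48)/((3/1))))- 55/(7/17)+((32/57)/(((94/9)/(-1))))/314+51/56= -5425926965/47107536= -115.18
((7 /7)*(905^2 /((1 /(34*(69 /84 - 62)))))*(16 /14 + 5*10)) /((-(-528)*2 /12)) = -4269298037475 /4312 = -990096947.47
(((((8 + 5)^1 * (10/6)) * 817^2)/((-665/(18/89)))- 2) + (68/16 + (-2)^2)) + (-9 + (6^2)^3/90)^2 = 15892492403/62300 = 255096.19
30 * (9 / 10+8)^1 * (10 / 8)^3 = 33375 / 64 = 521.48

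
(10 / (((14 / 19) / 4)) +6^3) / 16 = 473 / 28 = 16.89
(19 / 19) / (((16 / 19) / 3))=3.56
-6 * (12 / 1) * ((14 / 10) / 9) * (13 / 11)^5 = -20792408 / 805255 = -25.82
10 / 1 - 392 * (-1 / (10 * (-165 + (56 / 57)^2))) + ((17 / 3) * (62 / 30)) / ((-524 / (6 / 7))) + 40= 729286789769 / 14661426990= 49.74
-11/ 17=-0.65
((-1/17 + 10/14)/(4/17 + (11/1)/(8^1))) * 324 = 67392/511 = 131.88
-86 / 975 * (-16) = 1376 / 975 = 1.41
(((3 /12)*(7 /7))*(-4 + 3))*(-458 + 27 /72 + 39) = 3349 /32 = 104.66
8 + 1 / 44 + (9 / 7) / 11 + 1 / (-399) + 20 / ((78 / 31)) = 1223745 / 76076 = 16.09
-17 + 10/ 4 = -29/ 2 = -14.50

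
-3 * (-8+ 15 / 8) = 147 / 8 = 18.38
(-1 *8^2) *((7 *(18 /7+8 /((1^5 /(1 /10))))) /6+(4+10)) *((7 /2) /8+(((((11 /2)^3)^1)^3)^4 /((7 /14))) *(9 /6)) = -4989306638005326563397679165631119656139 /3221225472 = -1548884634551072668097193000000.00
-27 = -27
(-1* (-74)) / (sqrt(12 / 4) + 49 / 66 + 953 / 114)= 132396693 / 15695231 - 14545773* sqrt(3) / 15695231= 6.83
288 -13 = 275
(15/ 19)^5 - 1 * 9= -21525516/ 2476099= -8.69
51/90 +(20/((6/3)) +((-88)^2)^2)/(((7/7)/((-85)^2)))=12998399095517/30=433279969850.57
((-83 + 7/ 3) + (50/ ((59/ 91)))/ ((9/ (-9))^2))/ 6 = -0.59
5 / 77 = 0.06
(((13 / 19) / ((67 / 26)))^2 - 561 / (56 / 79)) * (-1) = 71813827087 / 90749624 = 791.34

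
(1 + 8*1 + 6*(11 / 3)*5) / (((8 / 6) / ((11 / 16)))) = 61.36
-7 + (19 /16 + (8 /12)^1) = -5.15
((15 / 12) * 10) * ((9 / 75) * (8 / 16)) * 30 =45 / 2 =22.50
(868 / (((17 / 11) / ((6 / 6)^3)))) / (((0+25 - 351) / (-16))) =76384 / 2771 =27.57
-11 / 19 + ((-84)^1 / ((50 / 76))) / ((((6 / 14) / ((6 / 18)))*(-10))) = 66631 / 7125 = 9.35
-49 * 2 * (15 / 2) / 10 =-147 / 2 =-73.50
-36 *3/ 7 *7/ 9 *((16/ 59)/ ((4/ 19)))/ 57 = -16/ 59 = -0.27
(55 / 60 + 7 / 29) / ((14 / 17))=6851 / 4872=1.41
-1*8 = -8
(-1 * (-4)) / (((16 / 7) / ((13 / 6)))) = 3.79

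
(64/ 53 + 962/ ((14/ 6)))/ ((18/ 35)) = 383515/ 477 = 804.01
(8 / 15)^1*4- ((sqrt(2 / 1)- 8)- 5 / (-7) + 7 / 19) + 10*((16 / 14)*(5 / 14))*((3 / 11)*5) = 2245312 / 153615- sqrt(2) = 13.20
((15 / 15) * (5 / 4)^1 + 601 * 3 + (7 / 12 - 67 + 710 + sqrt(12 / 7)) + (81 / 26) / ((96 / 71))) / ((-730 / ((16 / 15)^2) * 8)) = -6115543 / 12811500 - 32 * sqrt(21) / 574875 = -0.48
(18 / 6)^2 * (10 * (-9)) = -810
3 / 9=1 / 3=0.33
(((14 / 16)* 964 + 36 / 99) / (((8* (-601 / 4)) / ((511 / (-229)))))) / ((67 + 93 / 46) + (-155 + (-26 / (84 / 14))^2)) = -1963750005 / 84237480998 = -0.02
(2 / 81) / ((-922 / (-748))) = 748 / 37341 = 0.02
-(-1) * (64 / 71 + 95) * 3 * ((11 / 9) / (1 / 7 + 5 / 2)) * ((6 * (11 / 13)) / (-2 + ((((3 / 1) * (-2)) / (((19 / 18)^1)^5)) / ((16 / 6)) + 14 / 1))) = 2040030729011 / 31055041095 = 65.69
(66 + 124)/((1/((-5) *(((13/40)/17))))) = -1235/68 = -18.16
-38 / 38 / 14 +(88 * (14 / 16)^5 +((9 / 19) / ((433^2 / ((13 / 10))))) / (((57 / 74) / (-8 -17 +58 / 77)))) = 4809919291846869 / 106734217891840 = 45.06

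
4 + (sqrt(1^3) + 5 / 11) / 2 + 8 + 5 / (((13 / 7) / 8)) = 4900 / 143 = 34.27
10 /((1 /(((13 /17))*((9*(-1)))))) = -1170 /17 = -68.82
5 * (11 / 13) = 55 / 13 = 4.23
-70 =-70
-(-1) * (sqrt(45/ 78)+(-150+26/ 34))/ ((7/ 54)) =-1145.38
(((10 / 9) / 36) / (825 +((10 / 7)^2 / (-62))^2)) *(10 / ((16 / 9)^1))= 2307361 / 10964593872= 0.00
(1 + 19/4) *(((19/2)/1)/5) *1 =437/40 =10.92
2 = 2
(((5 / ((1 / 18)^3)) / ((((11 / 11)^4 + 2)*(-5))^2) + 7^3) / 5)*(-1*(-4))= 9452 / 25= 378.08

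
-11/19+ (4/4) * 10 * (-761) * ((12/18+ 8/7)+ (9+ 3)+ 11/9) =-136927423/1197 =-114392.17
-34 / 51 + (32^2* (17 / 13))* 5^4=32639974 / 39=836922.41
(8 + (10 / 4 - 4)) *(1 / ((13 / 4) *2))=1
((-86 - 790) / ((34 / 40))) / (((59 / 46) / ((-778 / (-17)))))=-627005760 / 17051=-36772.37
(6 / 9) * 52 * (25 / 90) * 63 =1820 / 3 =606.67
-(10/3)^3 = -1000/27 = -37.04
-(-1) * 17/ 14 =17/ 14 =1.21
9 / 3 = 3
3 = 3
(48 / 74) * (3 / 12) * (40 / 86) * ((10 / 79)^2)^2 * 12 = 14400000 / 61969578871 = 0.00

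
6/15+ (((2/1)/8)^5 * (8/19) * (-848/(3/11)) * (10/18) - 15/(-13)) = 225029/266760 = 0.84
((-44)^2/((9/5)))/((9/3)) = 9680/27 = 358.52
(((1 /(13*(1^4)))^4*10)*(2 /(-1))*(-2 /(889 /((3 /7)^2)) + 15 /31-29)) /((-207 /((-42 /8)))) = 192542410 /380175385317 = 0.00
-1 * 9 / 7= -9 / 7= -1.29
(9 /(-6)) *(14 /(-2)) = 10.50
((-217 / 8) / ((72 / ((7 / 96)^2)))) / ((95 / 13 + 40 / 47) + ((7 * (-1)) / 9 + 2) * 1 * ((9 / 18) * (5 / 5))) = -6496763 / 28444557312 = -0.00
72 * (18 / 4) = 324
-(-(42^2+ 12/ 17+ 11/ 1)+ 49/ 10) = 301037/ 170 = 1770.81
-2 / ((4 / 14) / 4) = -28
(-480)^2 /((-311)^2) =230400 /96721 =2.38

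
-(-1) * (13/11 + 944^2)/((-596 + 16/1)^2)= 9802509/3700400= 2.65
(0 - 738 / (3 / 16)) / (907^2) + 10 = 8222554 / 822649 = 10.00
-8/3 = -2.67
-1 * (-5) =5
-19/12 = -1.58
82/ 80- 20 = -759/ 40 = -18.98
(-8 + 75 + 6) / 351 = 73 / 351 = 0.21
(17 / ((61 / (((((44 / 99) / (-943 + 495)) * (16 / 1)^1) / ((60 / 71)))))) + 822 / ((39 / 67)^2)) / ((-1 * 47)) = -94536519977 / 1831496940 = -51.62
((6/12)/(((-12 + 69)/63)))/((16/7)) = 147/608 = 0.24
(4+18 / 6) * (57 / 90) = 133 / 30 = 4.43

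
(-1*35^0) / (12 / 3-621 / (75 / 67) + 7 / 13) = 0.00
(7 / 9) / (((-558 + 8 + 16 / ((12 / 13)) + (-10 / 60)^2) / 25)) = -28 / 767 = -0.04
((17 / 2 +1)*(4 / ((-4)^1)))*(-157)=2983 / 2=1491.50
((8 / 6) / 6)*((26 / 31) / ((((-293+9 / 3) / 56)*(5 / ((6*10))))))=-5824 / 13485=-0.43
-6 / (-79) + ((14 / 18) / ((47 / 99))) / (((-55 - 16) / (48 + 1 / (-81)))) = -22022839 / 21353463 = -1.03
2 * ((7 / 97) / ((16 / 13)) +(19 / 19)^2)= 1643 / 776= 2.12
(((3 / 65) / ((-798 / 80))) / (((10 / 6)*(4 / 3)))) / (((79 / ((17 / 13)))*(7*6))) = -51 / 62148905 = -0.00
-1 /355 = -0.00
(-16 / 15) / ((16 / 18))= -6 / 5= -1.20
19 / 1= 19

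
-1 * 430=-430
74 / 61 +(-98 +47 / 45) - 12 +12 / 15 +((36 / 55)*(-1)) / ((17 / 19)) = -11054135 / 102663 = -107.67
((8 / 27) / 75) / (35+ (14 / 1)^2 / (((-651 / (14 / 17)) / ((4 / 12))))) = 4216 / 37262925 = 0.00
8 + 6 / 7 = 62 / 7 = 8.86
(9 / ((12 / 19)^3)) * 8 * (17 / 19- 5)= -4693 / 4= -1173.25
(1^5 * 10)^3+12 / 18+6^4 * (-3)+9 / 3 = -8653 / 3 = -2884.33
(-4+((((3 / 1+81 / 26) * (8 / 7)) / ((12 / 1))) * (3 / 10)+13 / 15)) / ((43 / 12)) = -16154 / 19565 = -0.83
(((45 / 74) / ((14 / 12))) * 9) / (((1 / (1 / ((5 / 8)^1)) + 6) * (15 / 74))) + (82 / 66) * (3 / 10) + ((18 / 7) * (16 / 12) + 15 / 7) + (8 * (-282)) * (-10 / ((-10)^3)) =-2677663 / 204050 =-13.12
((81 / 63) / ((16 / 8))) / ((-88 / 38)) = -171 / 616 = -0.28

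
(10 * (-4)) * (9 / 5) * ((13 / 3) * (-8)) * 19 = 47424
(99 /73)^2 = 9801 /5329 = 1.84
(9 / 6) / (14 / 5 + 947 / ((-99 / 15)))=-495 / 46426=-0.01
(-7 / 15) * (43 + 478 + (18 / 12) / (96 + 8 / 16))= -703892 / 2895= -243.14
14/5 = 2.80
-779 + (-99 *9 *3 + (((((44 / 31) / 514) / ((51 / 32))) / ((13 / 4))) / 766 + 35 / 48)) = -111713624708713 / 32368837488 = -3451.27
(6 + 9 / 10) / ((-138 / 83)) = -83 / 20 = -4.15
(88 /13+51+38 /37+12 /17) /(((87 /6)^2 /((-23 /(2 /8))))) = -179050032 /6876857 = -26.04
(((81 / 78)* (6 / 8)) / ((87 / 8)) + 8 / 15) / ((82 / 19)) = 64999 / 463710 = 0.14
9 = 9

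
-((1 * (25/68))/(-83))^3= 15625/179788129984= 0.00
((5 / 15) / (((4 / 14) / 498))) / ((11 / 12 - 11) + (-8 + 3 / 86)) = -299796 / 9313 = -32.19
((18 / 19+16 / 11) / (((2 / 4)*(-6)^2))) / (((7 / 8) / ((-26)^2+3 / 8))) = 194023 / 1881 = 103.15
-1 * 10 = -10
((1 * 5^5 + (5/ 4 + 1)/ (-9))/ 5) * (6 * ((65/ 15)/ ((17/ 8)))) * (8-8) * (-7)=0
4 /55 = 0.07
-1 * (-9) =9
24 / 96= 1 / 4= 0.25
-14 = -14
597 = 597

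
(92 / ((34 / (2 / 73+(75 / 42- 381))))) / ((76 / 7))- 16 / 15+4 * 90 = 264.43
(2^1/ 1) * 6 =12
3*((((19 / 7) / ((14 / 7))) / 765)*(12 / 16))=19 / 4760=0.00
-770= -770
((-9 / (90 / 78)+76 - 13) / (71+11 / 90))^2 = 24681024 / 40972801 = 0.60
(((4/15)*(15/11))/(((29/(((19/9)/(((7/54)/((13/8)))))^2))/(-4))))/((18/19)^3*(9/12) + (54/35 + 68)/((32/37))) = -301291726320/695140382783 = -0.43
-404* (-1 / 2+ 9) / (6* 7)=-1717 / 21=-81.76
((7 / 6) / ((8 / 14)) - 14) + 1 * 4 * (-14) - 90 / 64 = -6659 / 96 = -69.36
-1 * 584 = -584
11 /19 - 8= -7.42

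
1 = 1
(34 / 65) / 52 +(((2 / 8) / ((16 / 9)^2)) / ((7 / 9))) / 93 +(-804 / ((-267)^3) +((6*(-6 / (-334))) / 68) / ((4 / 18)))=61987490961891617 / 3382161342609853440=0.02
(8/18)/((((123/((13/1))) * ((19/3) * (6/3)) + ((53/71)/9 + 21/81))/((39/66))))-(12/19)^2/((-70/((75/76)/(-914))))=787620103782/361464448787057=0.00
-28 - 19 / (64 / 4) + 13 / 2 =-363 / 16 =-22.69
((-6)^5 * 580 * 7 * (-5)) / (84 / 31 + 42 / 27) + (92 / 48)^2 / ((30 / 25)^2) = 3261545758265 / 88128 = 37009188.43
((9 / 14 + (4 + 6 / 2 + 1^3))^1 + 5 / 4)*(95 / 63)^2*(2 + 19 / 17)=132496025 / 1889244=70.13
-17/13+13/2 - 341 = -8731/26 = -335.81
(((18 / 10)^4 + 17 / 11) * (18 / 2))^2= 555269386896 / 47265625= 11747.85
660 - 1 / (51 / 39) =11207 / 17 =659.24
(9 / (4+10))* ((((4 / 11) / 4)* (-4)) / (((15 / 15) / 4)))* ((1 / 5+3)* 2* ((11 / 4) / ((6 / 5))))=-96 / 7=-13.71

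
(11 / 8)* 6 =33 / 4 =8.25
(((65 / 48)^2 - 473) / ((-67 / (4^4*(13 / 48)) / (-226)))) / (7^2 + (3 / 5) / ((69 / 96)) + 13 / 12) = -183390261145 / 84742002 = -2164.10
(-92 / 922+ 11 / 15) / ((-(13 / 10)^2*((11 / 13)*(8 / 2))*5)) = -337 / 15213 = -0.02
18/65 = 0.28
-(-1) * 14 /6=2.33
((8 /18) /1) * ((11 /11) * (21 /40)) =7 /30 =0.23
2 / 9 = 0.22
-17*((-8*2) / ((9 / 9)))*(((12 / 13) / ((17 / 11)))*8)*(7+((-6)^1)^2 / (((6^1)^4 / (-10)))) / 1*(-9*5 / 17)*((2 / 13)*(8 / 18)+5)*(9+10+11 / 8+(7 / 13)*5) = -302958386720 / 112047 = -2703850.94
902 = 902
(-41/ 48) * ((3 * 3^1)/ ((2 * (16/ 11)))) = -2.64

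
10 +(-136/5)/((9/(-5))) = 226/9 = 25.11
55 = 55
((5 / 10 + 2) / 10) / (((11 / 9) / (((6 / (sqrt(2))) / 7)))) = 0.12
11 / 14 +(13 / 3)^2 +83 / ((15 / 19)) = 78559 / 630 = 124.70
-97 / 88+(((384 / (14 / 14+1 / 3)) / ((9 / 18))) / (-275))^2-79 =-45807667 / 605000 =-75.72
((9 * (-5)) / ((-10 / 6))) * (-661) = -17847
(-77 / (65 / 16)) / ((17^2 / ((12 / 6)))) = -2464 / 18785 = -0.13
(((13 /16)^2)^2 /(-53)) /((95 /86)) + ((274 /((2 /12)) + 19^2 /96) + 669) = 1146701534191 /494960640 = 2316.75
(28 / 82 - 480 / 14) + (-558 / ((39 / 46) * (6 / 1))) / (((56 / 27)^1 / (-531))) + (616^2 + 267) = 869370427 / 2132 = 407772.25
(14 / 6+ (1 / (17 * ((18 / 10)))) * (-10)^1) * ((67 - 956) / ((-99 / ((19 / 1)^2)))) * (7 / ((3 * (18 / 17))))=689676421 / 48114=14334.22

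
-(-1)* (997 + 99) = 1096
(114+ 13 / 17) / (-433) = -1951 / 7361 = -0.27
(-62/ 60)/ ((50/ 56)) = -434/ 375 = -1.16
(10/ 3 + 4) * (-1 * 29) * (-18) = 3828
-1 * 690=-690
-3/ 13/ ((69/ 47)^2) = -0.11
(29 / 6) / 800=29 / 4800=0.01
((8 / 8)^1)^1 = 1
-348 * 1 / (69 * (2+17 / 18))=-2088 / 1219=-1.71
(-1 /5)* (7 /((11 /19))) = -133 /55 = -2.42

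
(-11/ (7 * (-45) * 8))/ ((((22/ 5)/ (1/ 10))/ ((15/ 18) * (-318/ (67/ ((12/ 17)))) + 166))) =0.02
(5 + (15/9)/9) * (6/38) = 140/171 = 0.82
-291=-291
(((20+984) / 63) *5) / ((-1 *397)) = -5020 / 25011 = -0.20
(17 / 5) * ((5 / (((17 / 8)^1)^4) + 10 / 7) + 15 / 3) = 22.69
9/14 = 0.64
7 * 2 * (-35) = -490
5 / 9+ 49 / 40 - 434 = -155599 / 360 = -432.22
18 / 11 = 1.64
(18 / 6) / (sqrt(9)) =1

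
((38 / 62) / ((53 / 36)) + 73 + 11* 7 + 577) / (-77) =-170735 / 18073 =-9.45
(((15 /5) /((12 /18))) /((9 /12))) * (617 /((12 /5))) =3085 /2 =1542.50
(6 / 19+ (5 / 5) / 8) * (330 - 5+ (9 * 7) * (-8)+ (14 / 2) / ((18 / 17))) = -207901 / 2736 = -75.99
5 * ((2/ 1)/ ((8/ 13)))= 65/ 4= 16.25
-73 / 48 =-1.52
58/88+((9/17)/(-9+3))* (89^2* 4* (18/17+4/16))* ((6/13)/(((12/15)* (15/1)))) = -5788756/41327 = -140.07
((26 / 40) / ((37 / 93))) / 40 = 1209 / 29600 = 0.04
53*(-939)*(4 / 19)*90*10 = -179161200 / 19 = -9429536.84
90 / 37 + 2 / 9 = 884 / 333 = 2.65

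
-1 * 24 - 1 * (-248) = 224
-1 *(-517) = 517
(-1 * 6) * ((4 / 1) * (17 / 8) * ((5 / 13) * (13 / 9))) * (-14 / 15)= 238 / 9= 26.44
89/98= 0.91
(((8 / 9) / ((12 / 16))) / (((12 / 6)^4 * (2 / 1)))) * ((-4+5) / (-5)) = -1 / 135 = -0.01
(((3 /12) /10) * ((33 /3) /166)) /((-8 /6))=-33 /26560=-0.00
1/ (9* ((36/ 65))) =65/ 324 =0.20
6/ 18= 1/ 3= 0.33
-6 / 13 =-0.46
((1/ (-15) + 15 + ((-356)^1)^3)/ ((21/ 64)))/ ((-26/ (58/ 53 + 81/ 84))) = 254465526016/ 23373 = 10887157.23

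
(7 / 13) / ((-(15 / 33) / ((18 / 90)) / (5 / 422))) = -77 / 27430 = -0.00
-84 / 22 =-42 / 11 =-3.82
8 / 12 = 0.67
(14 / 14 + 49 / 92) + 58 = 59.53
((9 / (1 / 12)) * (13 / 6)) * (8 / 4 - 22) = -4680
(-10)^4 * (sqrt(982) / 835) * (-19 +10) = -18000 * sqrt(982) / 167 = -3377.63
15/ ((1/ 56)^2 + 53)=15680/ 55403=0.28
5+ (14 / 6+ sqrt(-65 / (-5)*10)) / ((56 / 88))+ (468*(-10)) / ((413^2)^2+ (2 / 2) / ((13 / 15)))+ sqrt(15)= sqrt(15)+ 2458424682272 / 283664391681+ 11*sqrt(130) / 7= 30.46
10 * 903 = 9030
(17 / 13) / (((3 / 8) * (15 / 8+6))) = 1088 / 2457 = 0.44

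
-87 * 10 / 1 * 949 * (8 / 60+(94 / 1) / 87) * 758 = -759625152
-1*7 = -7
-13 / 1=-13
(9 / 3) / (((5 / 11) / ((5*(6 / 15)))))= 66 / 5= 13.20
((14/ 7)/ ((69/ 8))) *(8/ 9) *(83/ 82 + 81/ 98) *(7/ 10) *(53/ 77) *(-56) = -100240384/ 9802485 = -10.23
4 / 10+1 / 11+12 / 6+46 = 2667 / 55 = 48.49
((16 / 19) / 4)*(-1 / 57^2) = -4 / 61731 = -0.00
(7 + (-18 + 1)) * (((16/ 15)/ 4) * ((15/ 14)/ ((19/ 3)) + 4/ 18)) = -3748/ 3591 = -1.04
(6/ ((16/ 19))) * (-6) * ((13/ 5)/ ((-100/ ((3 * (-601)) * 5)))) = -4008069/ 400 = -10020.17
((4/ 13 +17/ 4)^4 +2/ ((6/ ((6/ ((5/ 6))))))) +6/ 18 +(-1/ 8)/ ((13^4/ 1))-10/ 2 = 47075752991/ 109674240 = 429.23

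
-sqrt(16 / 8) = -sqrt(2) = -1.41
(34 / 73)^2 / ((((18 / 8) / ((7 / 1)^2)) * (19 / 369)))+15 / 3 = 9795871 / 101251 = 96.75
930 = 930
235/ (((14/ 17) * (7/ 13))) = 51935/ 98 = 529.95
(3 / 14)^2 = 9 / 196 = 0.05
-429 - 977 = -1406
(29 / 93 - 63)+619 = 51737 / 93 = 556.31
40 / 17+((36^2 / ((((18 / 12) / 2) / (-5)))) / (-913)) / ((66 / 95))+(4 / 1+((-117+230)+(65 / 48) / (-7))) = 7617059077 / 57365616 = 132.78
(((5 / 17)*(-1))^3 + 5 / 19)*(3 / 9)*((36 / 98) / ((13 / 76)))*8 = 608640 / 447083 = 1.36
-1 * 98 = -98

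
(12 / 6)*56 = 112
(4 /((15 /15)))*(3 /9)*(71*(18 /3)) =568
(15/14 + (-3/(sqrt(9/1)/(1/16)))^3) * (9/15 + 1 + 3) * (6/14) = 2119197/1003520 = 2.11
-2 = -2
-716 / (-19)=716 / 19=37.68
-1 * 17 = -17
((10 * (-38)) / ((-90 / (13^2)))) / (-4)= -3211 / 18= -178.39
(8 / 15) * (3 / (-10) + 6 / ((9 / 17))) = 1324 / 225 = 5.88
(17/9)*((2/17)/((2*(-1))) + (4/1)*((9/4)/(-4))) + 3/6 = -139/36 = -3.86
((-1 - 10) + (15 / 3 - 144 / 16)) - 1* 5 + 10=-10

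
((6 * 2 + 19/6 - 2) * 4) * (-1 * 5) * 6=-1580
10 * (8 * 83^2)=551120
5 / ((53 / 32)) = 160 / 53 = 3.02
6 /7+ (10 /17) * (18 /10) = 228 /119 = 1.92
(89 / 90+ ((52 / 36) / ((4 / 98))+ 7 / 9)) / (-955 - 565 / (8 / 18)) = -6688 / 400725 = -0.02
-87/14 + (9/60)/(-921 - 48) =-281017/45220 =-6.21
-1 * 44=-44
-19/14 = -1.36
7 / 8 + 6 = 55 / 8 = 6.88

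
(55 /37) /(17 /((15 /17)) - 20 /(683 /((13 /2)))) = 51225 /657379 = 0.08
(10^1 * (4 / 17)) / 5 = 8 / 17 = 0.47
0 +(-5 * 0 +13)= 13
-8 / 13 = -0.62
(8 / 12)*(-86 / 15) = -172 / 45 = -3.82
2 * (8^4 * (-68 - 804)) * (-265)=1893007360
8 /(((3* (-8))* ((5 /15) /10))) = -10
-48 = -48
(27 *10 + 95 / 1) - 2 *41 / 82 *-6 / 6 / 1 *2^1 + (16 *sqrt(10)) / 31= 16 *sqrt(10) / 31 + 367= 368.63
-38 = -38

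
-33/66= -1/2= -0.50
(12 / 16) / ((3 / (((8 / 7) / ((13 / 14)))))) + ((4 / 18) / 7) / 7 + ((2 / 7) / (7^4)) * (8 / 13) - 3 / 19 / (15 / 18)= 22945288 / 186809805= 0.12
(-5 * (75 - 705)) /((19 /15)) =47250 /19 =2486.84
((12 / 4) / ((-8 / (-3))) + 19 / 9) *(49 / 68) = 11417 / 4896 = 2.33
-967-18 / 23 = -22259 / 23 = -967.78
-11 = -11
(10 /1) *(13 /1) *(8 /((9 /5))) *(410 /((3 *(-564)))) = -533000 /3807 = -140.01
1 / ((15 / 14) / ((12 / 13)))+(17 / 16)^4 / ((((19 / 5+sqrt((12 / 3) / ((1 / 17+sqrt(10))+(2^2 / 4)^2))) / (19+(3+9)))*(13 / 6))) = (18350080*sqrt(17)+229051477*sqrt(18+17*sqrt(10))) / (2129920*(10*sqrt(17)+19*sqrt(18+17*sqrt(10)))) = 4.68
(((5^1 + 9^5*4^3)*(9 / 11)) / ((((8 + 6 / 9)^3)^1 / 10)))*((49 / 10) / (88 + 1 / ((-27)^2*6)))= 98411133136869 / 37208769884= 2644.84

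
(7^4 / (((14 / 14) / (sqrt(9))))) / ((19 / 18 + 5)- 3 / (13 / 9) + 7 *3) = 240786 / 835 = 288.37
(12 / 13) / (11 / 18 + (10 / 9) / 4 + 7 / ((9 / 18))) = 54 / 871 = 0.06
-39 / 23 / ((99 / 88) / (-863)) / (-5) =-89752 / 345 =-260.15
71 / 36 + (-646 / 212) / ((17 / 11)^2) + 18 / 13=877505 / 421668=2.08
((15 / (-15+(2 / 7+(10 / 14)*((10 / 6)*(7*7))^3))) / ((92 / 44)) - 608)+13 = -1006228513955 / 1691140412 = -595.00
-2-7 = -9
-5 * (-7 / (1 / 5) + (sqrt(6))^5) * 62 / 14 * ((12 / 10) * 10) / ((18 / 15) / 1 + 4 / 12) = 139500 / 23 - 1004400 * sqrt(6) / 161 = -9215.95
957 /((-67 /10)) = -9570 /67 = -142.84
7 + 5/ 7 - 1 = 47/ 7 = 6.71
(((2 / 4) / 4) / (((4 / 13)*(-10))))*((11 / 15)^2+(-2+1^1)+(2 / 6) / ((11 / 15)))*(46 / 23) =247 / 396000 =0.00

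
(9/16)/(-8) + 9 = 1143/128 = 8.93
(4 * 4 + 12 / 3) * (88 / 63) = 1760 / 63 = 27.94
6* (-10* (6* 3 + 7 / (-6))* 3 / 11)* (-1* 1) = 3030 / 11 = 275.45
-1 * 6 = -6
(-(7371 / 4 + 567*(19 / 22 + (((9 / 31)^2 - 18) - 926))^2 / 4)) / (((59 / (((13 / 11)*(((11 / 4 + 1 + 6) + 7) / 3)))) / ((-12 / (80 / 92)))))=4515427633316585312691 / 23207417794880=194568291.62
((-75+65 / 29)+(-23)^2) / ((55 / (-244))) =-3228364 / 1595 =-2024.05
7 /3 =2.33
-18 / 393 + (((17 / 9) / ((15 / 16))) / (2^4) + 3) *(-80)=-884674 / 3537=-250.12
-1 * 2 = -2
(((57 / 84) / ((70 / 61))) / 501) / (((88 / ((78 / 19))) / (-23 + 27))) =793 / 3600520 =0.00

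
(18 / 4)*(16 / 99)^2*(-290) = -37120 / 1089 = -34.09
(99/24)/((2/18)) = 297/8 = 37.12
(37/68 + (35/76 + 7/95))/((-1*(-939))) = 1161/1010990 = 0.00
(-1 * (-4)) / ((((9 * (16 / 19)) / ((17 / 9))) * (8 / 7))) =2261 / 2592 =0.87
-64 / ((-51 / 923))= 59072 / 51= 1158.27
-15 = -15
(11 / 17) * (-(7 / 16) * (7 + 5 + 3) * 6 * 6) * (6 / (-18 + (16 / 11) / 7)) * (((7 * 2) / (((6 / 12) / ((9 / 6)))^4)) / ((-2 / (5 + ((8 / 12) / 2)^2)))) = -695880801 / 4658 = -149394.76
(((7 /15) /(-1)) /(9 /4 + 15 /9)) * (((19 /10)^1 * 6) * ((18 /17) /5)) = -28728 /99875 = -0.29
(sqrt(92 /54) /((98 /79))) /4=79 * sqrt(138) /3528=0.26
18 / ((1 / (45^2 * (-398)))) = -14507100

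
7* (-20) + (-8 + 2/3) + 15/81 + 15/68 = -269759/1836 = -146.93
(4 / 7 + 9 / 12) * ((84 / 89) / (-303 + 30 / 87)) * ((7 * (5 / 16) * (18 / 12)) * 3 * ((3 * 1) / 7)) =-434565 / 24996896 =-0.02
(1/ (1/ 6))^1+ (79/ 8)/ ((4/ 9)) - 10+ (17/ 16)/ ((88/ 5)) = 25737/ 1408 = 18.28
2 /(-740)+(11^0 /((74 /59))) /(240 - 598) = -653 /132460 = -0.00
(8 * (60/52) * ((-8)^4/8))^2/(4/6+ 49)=11324620800/25181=449728.80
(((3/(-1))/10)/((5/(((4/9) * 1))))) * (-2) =4/75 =0.05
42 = 42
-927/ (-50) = 927/ 50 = 18.54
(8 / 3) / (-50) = -4 / 75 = -0.05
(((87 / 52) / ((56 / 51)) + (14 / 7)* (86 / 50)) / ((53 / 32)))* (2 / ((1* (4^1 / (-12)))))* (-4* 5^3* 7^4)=14873454120 / 689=21587016.14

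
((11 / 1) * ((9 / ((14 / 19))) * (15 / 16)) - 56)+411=107735 / 224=480.96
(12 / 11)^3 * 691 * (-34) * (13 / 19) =-527769216 / 25289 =-20869.52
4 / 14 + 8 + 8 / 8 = 65 / 7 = 9.29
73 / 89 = 0.82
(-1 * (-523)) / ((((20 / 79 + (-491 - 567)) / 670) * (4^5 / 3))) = -0.97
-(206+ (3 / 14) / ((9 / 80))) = -4366 / 21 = -207.90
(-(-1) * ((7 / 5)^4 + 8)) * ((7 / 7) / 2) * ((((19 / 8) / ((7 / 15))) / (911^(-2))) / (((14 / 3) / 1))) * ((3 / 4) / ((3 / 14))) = 1050323949891 / 56000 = 18755784.82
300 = 300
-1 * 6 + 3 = -3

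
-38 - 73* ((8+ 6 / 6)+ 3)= -914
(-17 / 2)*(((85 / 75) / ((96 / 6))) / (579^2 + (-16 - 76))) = -289 / 160871520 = -0.00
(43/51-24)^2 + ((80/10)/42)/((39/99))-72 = 109995943/236691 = 464.72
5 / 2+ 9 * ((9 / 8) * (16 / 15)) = 133 / 10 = 13.30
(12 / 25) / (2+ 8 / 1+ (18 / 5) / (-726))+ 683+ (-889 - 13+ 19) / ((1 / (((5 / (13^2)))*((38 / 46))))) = 77737893884 / 117523445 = 661.47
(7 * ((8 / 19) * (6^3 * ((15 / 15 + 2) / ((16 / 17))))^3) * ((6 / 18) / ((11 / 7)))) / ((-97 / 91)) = -3880771197849 / 20273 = -191425600.45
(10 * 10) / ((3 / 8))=800 / 3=266.67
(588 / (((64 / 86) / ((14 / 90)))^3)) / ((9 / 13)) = 17371563937 / 2239488000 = 7.76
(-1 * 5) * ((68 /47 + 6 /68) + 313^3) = -245007745295 /1598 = -153321492.68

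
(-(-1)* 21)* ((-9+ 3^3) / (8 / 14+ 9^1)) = 2646 / 67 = 39.49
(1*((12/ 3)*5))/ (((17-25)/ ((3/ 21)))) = -5/ 14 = -0.36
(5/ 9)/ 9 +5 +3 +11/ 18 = 1405/ 162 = 8.67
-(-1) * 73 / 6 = 73 / 6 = 12.17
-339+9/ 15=-1692/ 5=-338.40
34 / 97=0.35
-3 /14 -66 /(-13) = 885 /182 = 4.86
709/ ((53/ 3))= 2127/ 53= 40.13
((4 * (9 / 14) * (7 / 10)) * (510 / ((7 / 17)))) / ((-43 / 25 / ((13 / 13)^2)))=-390150 / 301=-1296.18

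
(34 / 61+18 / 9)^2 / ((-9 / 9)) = -24336 / 3721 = -6.54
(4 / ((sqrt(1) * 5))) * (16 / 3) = 64 / 15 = 4.27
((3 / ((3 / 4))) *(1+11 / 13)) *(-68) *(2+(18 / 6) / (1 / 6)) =-130560 / 13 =-10043.08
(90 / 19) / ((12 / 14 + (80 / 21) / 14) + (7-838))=-13230 / 2317829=-0.01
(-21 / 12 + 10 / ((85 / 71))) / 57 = 449 / 3876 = 0.12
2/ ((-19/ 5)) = -10/ 19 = -0.53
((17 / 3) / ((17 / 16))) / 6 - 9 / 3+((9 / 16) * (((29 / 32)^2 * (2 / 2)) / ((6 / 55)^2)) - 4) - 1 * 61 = -16687519 / 589824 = -28.29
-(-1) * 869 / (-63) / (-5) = 869 / 315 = 2.76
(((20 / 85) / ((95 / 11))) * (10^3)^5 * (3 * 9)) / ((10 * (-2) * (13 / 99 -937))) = 4704480000000000 / 119833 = 39258634933.62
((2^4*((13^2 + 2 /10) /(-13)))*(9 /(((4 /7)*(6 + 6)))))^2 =315630756 /4225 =74705.50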